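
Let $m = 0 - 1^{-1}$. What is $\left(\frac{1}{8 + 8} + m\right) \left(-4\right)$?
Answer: $\frac{15}{4} \approx 3.75$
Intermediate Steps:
$m = -1$ ($m = 0 - 1 = -1$)
$\left(\frac{1}{8 + 8} + m\right) \left(-4\right) = \left(\frac{1}{8 + 8} - 1\right) \left(-4\right) = \left(\frac{1}{16} - 1\right) \left(-4\right) = \left(- \frac{15}{16}\right) \left(-4\right) = \frac{15}{4}$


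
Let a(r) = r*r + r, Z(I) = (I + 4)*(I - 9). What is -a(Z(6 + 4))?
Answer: -210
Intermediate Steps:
Z(I) = (-9 + I)*(4 + I) (Z(I) = (4 + I)*(-9 + I) = (-9 + I)*(4 + I))
a(r) = r + r**2 (a(r) = r**2 + r = r + r**2)
-a(Z(6 + 4)) = -(-36 + (6 + 4)**2 - 5*(6 + 4))*(1 + (-36 + (6 + 4)**2 - 5*(6 + 4))) = -(-36 + 10**2 - 5*10)*(1 + (-36 + 10**2 - 5*10)) = -(-36 + 100 - 50)*(1 + (-36 + 100 - 50)) = -14*(1 + 14) = -14*15 = -1*210 = -210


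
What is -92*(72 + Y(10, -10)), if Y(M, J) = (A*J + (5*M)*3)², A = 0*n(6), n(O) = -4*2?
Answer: -2076624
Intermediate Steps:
n(O) = -8
A = 0 (A = 0*(-8) = 0)
Y(M, J) = 225*M² (Y(M, J) = (0*J + (5*M)*3)² = (0 + 15*M)² = (15*M)² = 225*M²)
-92*(72 + Y(10, -10)) = -92*(72 + 225*10²) = -92*(72 + 225*100) = -92*(72 + 22500) = -92*22572 = -2076624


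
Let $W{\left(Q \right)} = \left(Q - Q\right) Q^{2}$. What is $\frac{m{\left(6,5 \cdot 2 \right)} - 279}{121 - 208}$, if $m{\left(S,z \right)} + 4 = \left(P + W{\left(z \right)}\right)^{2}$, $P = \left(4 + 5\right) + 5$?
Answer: $1$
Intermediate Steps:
$W{\left(Q \right)} = 0$ ($W{\left(Q \right)} = 0 Q^{2} = 0$)
$P = 14$ ($P = 9 + 5 = 14$)
$m{\left(S,z \right)} = 192$ ($m{\left(S,z \right)} = -4 + \left(14 + 0\right)^{2} = -4 + 14^{2} = -4 + 196 = 192$)
$\frac{m{\left(6,5 \cdot 2 \right)} - 279}{121 - 208} = \frac{192 - 279}{121 - 208} = - \frac{87}{-87} = \left(-87\right) \left(- \frac{1}{87}\right) = 1$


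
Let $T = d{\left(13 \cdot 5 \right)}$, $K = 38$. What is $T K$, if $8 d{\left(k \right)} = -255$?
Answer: $- \frac{4845}{4} \approx -1211.3$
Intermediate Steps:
$d{\left(k \right)} = - \frac{255}{8}$ ($d{\left(k \right)} = \frac{1}{8} \left(-255\right) = - \frac{255}{8}$)
$T = - \frac{255}{8} \approx -31.875$
$T K = \left(- \frac{255}{8}\right) 38 = - \frac{4845}{4}$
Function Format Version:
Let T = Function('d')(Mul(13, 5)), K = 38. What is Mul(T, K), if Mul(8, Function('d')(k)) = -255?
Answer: Rational(-4845, 4) ≈ -1211.3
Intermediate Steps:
Function('d')(k) = Rational(-255, 8) (Function('d')(k) = Mul(Rational(1, 8), -255) = Rational(-255, 8))
T = Rational(-255, 8) ≈ -31.875
Mul(T, K) = Mul(Rational(-255, 8), 38) = Rational(-4845, 4)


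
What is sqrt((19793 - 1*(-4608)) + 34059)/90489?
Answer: 2*sqrt(14615)/90489 ≈ 0.0026720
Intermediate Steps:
sqrt((19793 - 1*(-4608)) + 34059)/90489 = sqrt((19793 + 4608) + 34059)*(1/90489) = sqrt(24401 + 34059)*(1/90489) = sqrt(58460)*(1/90489) = (2*sqrt(14615))*(1/90489) = 2*sqrt(14615)/90489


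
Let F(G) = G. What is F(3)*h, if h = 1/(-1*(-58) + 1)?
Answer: 3/59 ≈ 0.050847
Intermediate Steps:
h = 1/59 (h = 1/(58 + 1) = 1/59 ≈ 0.016949)
F(3)*h = 3*(1/59) = 3/59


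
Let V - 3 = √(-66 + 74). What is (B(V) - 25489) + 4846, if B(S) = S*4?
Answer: -20631 + 8*√2 ≈ -20620.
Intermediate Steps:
V = 3 + 2*√2 (V = 3 + √(-66 + 74) = 3 + √8 = 3 + 2*√2 ≈ 5.8284)
B(S) = 4*S
(B(V) - 25489) + 4846 = (4*(3 + 2*√2) - 25489) + 4846 = ((12 + 8*√2) - 25489) + 4846 = (-25477 + 8*√2) + 4846 = -20631 + 8*√2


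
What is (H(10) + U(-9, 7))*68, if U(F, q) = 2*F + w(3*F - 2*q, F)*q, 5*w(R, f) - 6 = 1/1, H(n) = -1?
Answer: -3128/5 ≈ -625.60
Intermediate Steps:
w(R, f) = 7/5 (w(R, f) = 6/5 + (⅕)/1 = 6/5 + (⅕)*1 = 6/5 + ⅕ = 7/5)
U(F, q) = 2*F + 7*q/5
(H(10) + U(-9, 7))*68 = (-1 + (2*(-9) + (7/5)*7))*68 = (-1 + (-18 + 49/5))*68 = (-1 - 41/5)*68 = -46/5*68 = -3128/5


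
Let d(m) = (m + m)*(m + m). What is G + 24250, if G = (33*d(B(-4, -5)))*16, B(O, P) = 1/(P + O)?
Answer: 655454/27 ≈ 24276.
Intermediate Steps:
B(O, P) = 1/(O + P)
d(m) = 4*m² (d(m) = (2*m)*(2*m) = 4*m²)
G = 704/27 (G = (33*(4*(1/(-4 - 5))²))*16 = (33*(4*(1/(-9))²))*16 = (33*(4*(-⅑)²))*16 = (33*(4*(1/81)))*16 = (33*(4/81))*16 = (44/27)*16 = 704/27 ≈ 26.074)
G + 24250 = 704/27 + 24250 = 655454/27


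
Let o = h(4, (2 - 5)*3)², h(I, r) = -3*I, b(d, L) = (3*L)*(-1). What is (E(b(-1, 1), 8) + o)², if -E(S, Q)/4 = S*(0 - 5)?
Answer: 7056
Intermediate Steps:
b(d, L) = -3*L
o = 144 (o = (-3*4)² = (-12)² = 144)
E(S, Q) = 20*S (E(S, Q) = -4*S*(0 - 5) = -4*S*(-5) = -(-20)*S = 20*S)
(E(b(-1, 1), 8) + o)² = (20*(-3*1) + 144)² = (20*(-3) + 144)² = (-60 + 144)² = 84² = 7056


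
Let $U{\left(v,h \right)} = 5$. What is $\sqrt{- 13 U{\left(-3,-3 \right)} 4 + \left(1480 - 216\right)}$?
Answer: $2 \sqrt{251} \approx 31.686$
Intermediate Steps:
$\sqrt{- 13 U{\left(-3,-3 \right)} 4 + \left(1480 - 216\right)} = \sqrt{\left(-13\right) 5 \cdot 4 + \left(1480 - 216\right)} = \sqrt{\left(-65\right) 4 + 1264} = \sqrt{-260 + 1264} = \sqrt{1004} = 2 \sqrt{251}$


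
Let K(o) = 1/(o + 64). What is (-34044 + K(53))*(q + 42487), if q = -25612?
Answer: -7468400625/13 ≈ -5.7449e+8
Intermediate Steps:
K(o) = 1/(64 + o)
(-34044 + K(53))*(q + 42487) = (-34044 + 1/(64 + 53))*(-25612 + 42487) = (-34044 + 1/117)*16875 = -3983147/117*16875 = -7468400625/13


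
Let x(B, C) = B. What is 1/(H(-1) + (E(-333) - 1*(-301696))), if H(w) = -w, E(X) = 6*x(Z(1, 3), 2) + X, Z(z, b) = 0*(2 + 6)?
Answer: 1/301364 ≈ 3.3182e-6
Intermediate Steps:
Z(z, b) = 0 (Z(z, b) = 0*8 = 0)
E(X) = X (E(X) = 6*0 + X = 0 + X = X)
1/(H(-1) + (E(-333) - 1*(-301696))) = 1/(-1*(-1) + (-333 - 1*(-301696))) = 1/(1 + (-333 + 301696)) = 1/(1 + 301363) = 1/301364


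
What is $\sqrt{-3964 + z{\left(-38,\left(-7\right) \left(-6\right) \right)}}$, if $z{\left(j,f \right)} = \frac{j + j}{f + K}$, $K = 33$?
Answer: $\frac{4 i \sqrt{55758}}{15} \approx 62.968 i$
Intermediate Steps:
$z{\left(j,f \right)} = \frac{2 j}{33 + f}$ ($z{\left(j,f \right)} = \frac{j + j}{f + 33} = \frac{2 j}{33 + f}$)
$\sqrt{-3964 + z{\left(-38,\left(-7\right) \left(-6\right) \right)}} = \sqrt{-3964 + 2 \left(-38\right) \frac{1}{33 - -42}} = \sqrt{-3964 + 2 \left(-38\right) \frac{1}{33 + 42}} = \sqrt{-3964 + 2 \left(-38\right) \frac{1}{75}} = \sqrt{-3964 - \frac{76}{75}} = \sqrt{- \frac{297376}{75}} = \frac{4 i \sqrt{55758}}{15}$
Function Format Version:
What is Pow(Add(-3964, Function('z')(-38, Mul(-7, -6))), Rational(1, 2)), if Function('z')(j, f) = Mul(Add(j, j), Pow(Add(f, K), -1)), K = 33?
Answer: Mul(Rational(4, 15), I, Pow(55758, Rational(1, 2))) ≈ Mul(62.968, I)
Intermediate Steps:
Function('z')(j, f) = Mul(2, j, Pow(Add(33, f), -1)) (Function('z')(j, f) = Mul(Add(j, j), Pow(Add(f, 33), -1)) = Mul(Mul(2, j), Pow(Add(33, f), -1)) = Mul(2, j, Pow(Add(33, f), -1)))
Pow(Add(-3964, Function('z')(-38, Mul(-7, -6))), Rational(1, 2)) = Pow(Add(-3964, Mul(2, -38, Pow(Add(33, Mul(-7, -6)), -1))), Rational(1, 2)) = Pow(Add(-3964, Mul(2, -38, Pow(Add(33, 42), -1))), Rational(1, 2)) = Pow(Add(-3964, Mul(2, -38, Pow(75, -1))), Rational(1, 2)) = Pow(Add(-3964, Mul(2, -38, Rational(1, 75))), Rational(1, 2)) = Pow(Add(-3964, Rational(-76, 75)), Rational(1, 2)) = Pow(Rational(-297376, 75), Rational(1, 2)) = Mul(Rational(4, 15), I, Pow(55758, Rational(1, 2)))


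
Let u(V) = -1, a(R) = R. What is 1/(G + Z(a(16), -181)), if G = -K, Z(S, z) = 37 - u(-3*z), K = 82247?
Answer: -1/82209 ≈ -1.2164e-5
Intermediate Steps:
Z(S, z) = 38 (Z(S, z) = 37 - 1*(-1) = 37 + 1 = 38)
G = -82247 (G = -1*82247 = -82247)
1/(G + Z(a(16), -181)) = 1/(-82247 + 38) = 1/(-82209) = -1/82209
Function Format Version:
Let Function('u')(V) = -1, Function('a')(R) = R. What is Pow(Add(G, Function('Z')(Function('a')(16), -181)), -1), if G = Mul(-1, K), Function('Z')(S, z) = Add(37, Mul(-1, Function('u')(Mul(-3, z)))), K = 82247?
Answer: Rational(-1, 82209) ≈ -1.2164e-5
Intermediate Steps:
Function('Z')(S, z) = 38 (Function('Z')(S, z) = Add(37, Mul(-1, -1)) = Add(37, 1) = 38)
G = -82247 (G = Mul(-1, 82247) = -82247)
Pow(Add(G, Function('Z')(Function('a')(16), -181)), -1) = Pow(Add(-82247, 38), -1) = Pow(-82209, -1) = Rational(-1, 82209)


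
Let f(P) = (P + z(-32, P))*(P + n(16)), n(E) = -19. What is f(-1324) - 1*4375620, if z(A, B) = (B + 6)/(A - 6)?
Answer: -50237309/19 ≈ -2.6441e+6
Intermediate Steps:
z(A, B) = (6 + B)/(-6 + A)
f(P) = (-19 + P)*(-3/19 + 37*P/38) (f(P) = (P + (6 + P)/(-6 - 32))*(P - 19) = (P + (6 + P)/(-38))*(-19 + P) = (P - (6 + P)/38)*(-19 + P) = (P + (-3/19 - P/38))*(-19 + P) = (-3/19 + 37*P/38)*(-19 + P) = (-19 + P)*(-3/19 + 37*P/38))
f(-1324) - 1*4375620 = (3 - 709/38*(-1324) + (37/38)*(-1324)²) - 1*4375620 = (3 + 469358/19 + (37/38)*1752976) - 4375620 = (3 + 469358/19 + 32430056/19) - 4375620 = 32899471/19 - 4375620 = -50237309/19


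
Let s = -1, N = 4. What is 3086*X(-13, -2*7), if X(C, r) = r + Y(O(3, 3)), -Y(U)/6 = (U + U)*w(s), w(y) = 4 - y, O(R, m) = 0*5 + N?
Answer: -783844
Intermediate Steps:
O(R, m) = 4 (O(R, m) = 0*5 + 4 = 0 + 4 = 4)
Y(U) = -60*U (Y(U) = -6*(U + U)*(4 - 1*(-1)) = -6*2*U*(4 + 1) = -6*2*U*5 = -60*U)
X(C, r) = -240 + r (X(C, r) = r - 60*4 = r - 240 = -240 + r)
3086*X(-13, -2*7) = 3086*(-240 - 2*7) = 3086*(-240 - 14) = 3086*(-254) = -783844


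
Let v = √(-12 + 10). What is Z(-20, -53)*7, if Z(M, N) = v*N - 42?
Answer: -294 - 371*I*√2 ≈ -294.0 - 524.67*I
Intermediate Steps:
v = I*√2 (v = √(-2) = I*√2 ≈ 1.4142*I)
Z(M, N) = -42 + I*N*√2 (Z(M, N) = (I*√2)*N - 42 = I*N*√2 - 42 = -42 + I*N*√2)
Z(-20, -53)*7 = (-42 + I*(-53)*√2)*7 = (-42 - 53*I*√2)*7 = -294 - 371*I*√2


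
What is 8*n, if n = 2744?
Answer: 21952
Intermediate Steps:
8*n = 8*2744 = 21952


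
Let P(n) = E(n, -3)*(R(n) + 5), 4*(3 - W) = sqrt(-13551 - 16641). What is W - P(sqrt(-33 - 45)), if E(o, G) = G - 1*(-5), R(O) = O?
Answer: -7 - I*sqrt(1887) - 2*I*sqrt(78) ≈ -7.0 - 61.103*I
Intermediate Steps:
W = 3 - I*sqrt(1887) (W = 3 - sqrt(-13551 - 16641)/4 = 3 - I*sqrt(1887) ≈ 3.0 - 43.44*I)
E(o, G) = 5 + G (E(o, G) = G + 5 = 5 + G)
P(n) = 10 + 2*n (P(n) = (5 - 3)*(n + 5) = 2*(5 + n) = 10 + 2*n)
W - P(sqrt(-33 - 45)) = (3 - I*sqrt(1887)) - (10 + 2*sqrt(-33 - 45)) = (3 - I*sqrt(1887)) - (10 + 2*sqrt(-78)) = (3 - I*sqrt(1887)) - (10 + 2*(I*sqrt(78))) = (3 - I*sqrt(1887)) - (10 + 2*I*sqrt(78)) = (3 - I*sqrt(1887)) + (-10 - 2*I*sqrt(78)) = -7 - I*sqrt(1887) - 2*I*sqrt(78)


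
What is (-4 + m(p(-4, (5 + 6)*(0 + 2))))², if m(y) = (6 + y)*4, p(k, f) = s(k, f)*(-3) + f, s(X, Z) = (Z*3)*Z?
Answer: 299843856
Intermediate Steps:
s(X, Z) = 3*Z² (s(X, Z) = (3*Z)*Z = 3*Z²)
p(k, f) = f - 9*f² (p(k, f) = (3*f²)*(-3) + f = -9*f² + f = f - 9*f²)
m(y) = 24 + 4*y
(-4 + m(p(-4, (5 + 6)*(0 + 2))))² = (-4 + (24 + 4*(((5 + 6)*(0 + 2))*(1 - 9*(5 + 6)*(0 + 2)))))² = (-4 + (24 + 4*((11*2)*(1 - 99*2))))² = (-4 + (24 + 4*(22*(1 - 9*22))))² = (-4 + (24 + 4*(22*(1 - 198))))² = (-4 + (24 + 4*(22*(-197))))² = (-4 + (24 + 4*(-4334)))² = (-4 + (24 - 17336))² = (-4 - 17312)² = (-17316)² = 299843856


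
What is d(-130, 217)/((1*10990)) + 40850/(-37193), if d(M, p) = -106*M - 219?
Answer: 55432773/408751070 ≈ 0.13561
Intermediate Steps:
d(M, p) = -219 - 106*M
d(-130, 217)/((1*10990)) + 40850/(-37193) = (-219 - 106*(-130))/((1*10990)) + 40850/(-37193) = (-219 + 13780)/10990 + 40850*(-1/37193) = 13561*(1/10990) - 40850/37193 = 13561/10990 - 40850/37193 = 55432773/408751070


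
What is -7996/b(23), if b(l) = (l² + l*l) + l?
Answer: -7996/1081 ≈ -7.3969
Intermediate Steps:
b(l) = l + 2*l² (b(l) = (l² + l²) + l = 2*l² + l = l + 2*l²)
-7996/b(23) = -7996*1/(23*(1 + 2*23)) = -7996*1/(23*(1 + 46)) = -7996/(23*47) = -7996/1081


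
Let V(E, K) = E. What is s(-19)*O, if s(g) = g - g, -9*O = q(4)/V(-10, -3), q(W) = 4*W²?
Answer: 0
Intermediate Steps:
O = 32/45 (O = -4*4²/(9*(-10)) = -4*16*(-1)/(9*10) = -64*(-1)/(9*10) = -⅑*(-32/5) = 32/45 ≈ 0.71111)
s(g) = 0
s(-19)*O = 0*(32/45) = 0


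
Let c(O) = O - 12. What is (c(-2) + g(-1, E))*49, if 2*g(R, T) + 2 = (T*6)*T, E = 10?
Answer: 13965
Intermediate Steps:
g(R, T) = -1 + 3*T**2 (g(R, T) = -1 + ((T*6)*T)/2 = -1 + ((6*T)*T)/2 = -1 + (6*T**2)/2 = -1 + 3*T**2)
c(O) = -12 + O
(c(-2) + g(-1, E))*49 = ((-12 - 2) + (-1 + 3*10**2))*49 = (-14 + (-1 + 3*100))*49 = (-14 + (-1 + 300))*49 = (-14 + 299)*49 = 285*49 = 13965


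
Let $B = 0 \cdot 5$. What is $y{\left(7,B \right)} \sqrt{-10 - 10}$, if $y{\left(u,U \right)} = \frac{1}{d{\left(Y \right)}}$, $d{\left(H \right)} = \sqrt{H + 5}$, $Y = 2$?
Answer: $\frac{2 i \sqrt{35}}{7} \approx 1.6903 i$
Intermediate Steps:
$B = 0$
$d{\left(H \right)} = \sqrt{5 + H}$
$y{\left(u,U \right)} = \frac{\sqrt{7}}{7}$ ($y{\left(u,U \right)} = \frac{1}{\sqrt{5 + 2}} = \frac{1}{\sqrt{7}} = \frac{\sqrt{7}}{7}$)
$y{\left(7,B \right)} \sqrt{-10 - 10} = \frac{\sqrt{7}}{7} \sqrt{-10 - 10} = \frac{\sqrt{7}}{7} \sqrt{-20} = \frac{\sqrt{7}}{7} \cdot 2 i \sqrt{5} = \frac{2 i \sqrt{35}}{7}$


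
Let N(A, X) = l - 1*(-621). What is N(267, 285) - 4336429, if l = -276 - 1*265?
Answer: -4336349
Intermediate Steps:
l = -541 (l = -276 - 265 = -541)
N(A, X) = 80 (N(A, X) = -541 - 1*(-621) = -541 + 621 = 80)
N(267, 285) - 4336429 = 80 - 4336429 = -4336349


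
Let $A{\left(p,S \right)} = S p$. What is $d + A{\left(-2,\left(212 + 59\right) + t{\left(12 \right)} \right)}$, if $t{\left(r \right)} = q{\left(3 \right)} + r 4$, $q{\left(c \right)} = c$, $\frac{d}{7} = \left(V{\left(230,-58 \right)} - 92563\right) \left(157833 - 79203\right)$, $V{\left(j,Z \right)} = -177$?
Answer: $-51045024044$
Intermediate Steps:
$d = -51045023400$ ($d = 7 \left(-177 - 92563\right) \left(157833 - 79203\right) = 7 \left(\left(-92740\right) 78630\right) = 7 \left(-7292146200\right) = -51045023400$)
$t{\left(r \right)} = 3 + 4 r$ ($t{\left(r \right)} = 3 + r 4 = 3 + 4 r$)
$d + A{\left(-2,\left(212 + 59\right) + t{\left(12 \right)} \right)} = -51045023400 + \left(\left(212 + 59\right) + \left(3 + 4 \cdot 12\right)\right) \left(-2\right) = -51045023400 + \left(271 + \left(3 + 48\right)\right) \left(-2\right) = -51045023400 + \left(271 + 51\right) \left(-2\right) = -51045023400 + 322 \left(-2\right) = -51045023400 - 644 = -51045024044$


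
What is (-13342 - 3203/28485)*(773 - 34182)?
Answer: 12697092888857/28485 ≈ 4.4575e+8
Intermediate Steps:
(-13342 - 3203/28485)*(773 - 34182) = (-13342 - 3203*1/28485)*(-33409) = (-13342 - 3203/28485)*(-33409) = -380050073/28485*(-33409) = 12697092888857/28485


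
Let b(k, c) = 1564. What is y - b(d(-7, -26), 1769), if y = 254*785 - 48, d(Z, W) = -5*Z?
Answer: 197778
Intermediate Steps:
y = 199342 (y = 199390 - 48 = 199342)
y - b(d(-7, -26), 1769) = 199342 - 1*1564 = 199342 - 1564 = 197778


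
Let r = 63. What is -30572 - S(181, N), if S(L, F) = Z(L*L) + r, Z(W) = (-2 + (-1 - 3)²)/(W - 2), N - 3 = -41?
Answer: -1003571979/32759 ≈ -30635.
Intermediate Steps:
N = -38 (N = 3 - 41 = -38)
Z(W) = 14/(-2 + W) (Z(W) = (-2 + (-4)²)/(-2 + W) = (-2 + 16)/(-2 + W) = 14/(-2 + W))
S(L, F) = 63 + 14/(-2 + L²) (S(L, F) = 14/(-2 + L*L) + 63 = 14/(-2 + L²) + 63 = 63 + 14/(-2 + L²))
-30572 - S(181, N) = -30572 - 7*(-16 + 9*181²)/(-2 + 181²) = -30572 - 7*(-16 + 9*32761)/(-2 + 32761) = -30572 - 7*(-16 + 294849)/32759 = -30572 - 7*294833/32759 = -30572 - 1*2063831/32759 = -30572 - 2063831/32759 = -1003571979/32759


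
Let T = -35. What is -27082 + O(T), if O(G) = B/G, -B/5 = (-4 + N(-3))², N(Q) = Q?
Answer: -27075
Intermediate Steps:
B = -245 (B = -5*(-4 - 3)² = -5*(-7)² = -5*49 = -245)
O(G) = -245/G
-27082 + O(T) = -27082 - 245/(-35) = -27082 - 245*(-1/35) = -27082 + 7 = -27075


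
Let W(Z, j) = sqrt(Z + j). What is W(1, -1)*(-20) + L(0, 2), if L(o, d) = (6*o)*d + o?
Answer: 0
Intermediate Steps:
L(o, d) = o + 6*d*o (L(o, d) = 6*d*o + o = o + 6*d*o)
W(1, -1)*(-20) + L(0, 2) = sqrt(1 - 1)*(-20) + 0*(1 + 6*2) = sqrt(0)*(-20) + 0*(1 + 12) = 0*(-20) + 0*13 = 0 + 0 = 0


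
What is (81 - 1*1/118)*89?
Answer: 850573/118 ≈ 7208.2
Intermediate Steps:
(81 - 1*1/118)*89 = (81 - 1/118)*89 = (9557/118)*89 = 850573/118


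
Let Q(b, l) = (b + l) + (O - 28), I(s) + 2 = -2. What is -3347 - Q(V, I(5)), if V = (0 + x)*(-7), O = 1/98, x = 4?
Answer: -322127/98 ≈ -3287.0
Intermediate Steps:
I(s) = -4 (I(s) = -2 - 2 = -4)
O = 1/98 ≈ 0.010204
V = -28 (V = (0 + 4)*(-7) = 4*(-7) = -28)
Q(b, l) = -2743/98 + b + l (Q(b, l) = (b + l) + (1/98 - 28) = (b + l) - 2743/98 = -2743/98 + b + l)
-3347 - Q(V, I(5)) = -3347 - (-2743/98 - 28 - 4) = -3347 - 1*(-5879/98) = -3347 + 5879/98 = -322127/98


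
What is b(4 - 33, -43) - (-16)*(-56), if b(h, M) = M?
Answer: -939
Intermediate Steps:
b(4 - 33, -43) - (-16)*(-56) = -43 - (-16)*(-56) = -43 - 1*896 = -43 - 896 = -939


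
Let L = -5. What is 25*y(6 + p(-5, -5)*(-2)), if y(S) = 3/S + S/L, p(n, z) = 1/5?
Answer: -409/28 ≈ -14.607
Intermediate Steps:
p(n, z) = ⅕
y(S) = 3/S - S/5 (y(S) = 3/S + S/(-5) = 3/S + S*(-⅕) = 3/S - S/5)
25*y(6 + p(-5, -5)*(-2)) = 25*(3/(6 + (⅕)*(-2)) - (6 + (⅕)*(-2))/5) = 25*(3/(6 - ⅖) - (6 - ⅖)/5) = 25*(3/(28/5) - ⅕*28/5) = 25*(3*(5/28) - 28/25) = 25*(15/28 - 28/25) = 25*(-409/700) = -409/28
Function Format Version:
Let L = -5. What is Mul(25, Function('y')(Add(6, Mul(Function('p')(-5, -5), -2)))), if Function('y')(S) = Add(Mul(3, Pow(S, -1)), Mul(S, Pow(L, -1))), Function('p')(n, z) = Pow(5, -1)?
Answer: Rational(-409, 28) ≈ -14.607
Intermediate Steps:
Function('p')(n, z) = Rational(1, 5)
Function('y')(S) = Add(Mul(3, Pow(S, -1)), Mul(Rational(-1, 5), S)) (Function('y')(S) = Add(Mul(3, Pow(S, -1)), Mul(S, Pow(-5, -1))) = Add(Mul(3, Pow(S, -1)), Mul(S, Rational(-1, 5))) = Add(Mul(3, Pow(S, -1)), Mul(Rational(-1, 5), S)))
Mul(25, Function('y')(Add(6, Mul(Function('p')(-5, -5), -2)))) = Mul(25, Add(Mul(3, Pow(Add(6, Mul(Rational(1, 5), -2)), -1)), Mul(Rational(-1, 5), Add(6, Mul(Rational(1, 5), -2))))) = Mul(25, Add(Mul(3, Pow(Add(6, Rational(-2, 5)), -1)), Mul(Rational(-1, 5), Add(6, Rational(-2, 5))))) = Mul(25, Add(Mul(3, Pow(Rational(28, 5), -1)), Mul(Rational(-1, 5), Rational(28, 5)))) = Mul(25, Add(Mul(3, Rational(5, 28)), Rational(-28, 25))) = Mul(25, Add(Rational(15, 28), Rational(-28, 25))) = Mul(25, Rational(-409, 700)) = Rational(-409, 28)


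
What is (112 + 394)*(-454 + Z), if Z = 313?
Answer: -71346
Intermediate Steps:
(112 + 394)*(-454 + Z) = (112 + 394)*(-454 + 313) = 506*(-141) = -71346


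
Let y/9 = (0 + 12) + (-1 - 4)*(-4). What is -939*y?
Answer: -270432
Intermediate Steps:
y = 288 (y = 9*((0 + 12) + (-1 - 4)*(-4)) = 9*(12 - 5*(-4)) = 9*(12 + 20) = 9*32 = 288)
-939*y = -939*288 = -270432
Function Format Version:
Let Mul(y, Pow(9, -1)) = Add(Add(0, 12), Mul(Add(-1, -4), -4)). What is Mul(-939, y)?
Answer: -270432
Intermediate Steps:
y = 288 (y = Mul(9, Add(Add(0, 12), Mul(Add(-1, -4), -4))) = Mul(9, Add(12, Mul(-5, -4))) = Mul(9, Add(12, 20)) = Mul(9, 32) = 288)
Mul(-939, y) = Mul(-939, 288) = -270432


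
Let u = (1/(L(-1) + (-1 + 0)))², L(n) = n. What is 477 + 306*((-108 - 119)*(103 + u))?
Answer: -14342949/2 ≈ -7.1715e+6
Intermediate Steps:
u = ¼ (u = (1/(-1 + (-1 + 0)))² = (1/(-1 - 1))² = (1/(-2))² = (-½)² = ¼ ≈ 0.25000)
477 + 306*((-108 - 119)*(103 + u)) = 477 + 306*((-108 - 119)*(103 + ¼)) = 477 + 306*(-227*413/4) = 477 + 306*(-93751/4) = 477 - 14343903/2 = -14342949/2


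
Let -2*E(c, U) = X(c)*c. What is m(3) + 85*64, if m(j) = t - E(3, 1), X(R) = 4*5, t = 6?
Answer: 5476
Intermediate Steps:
X(R) = 20
E(c, U) = -10*c
m(j) = 36 (m(j) = 6 - (-10)*3 = 6 - 1*(-30) = 6 + 30 = 36)
m(3) + 85*64 = 36 + 85*64 = 36 + 5440 = 5476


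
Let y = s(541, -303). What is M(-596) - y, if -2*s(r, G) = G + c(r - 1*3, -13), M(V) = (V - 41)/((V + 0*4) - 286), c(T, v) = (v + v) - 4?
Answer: -1492/9 ≈ -165.78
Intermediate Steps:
c(T, v) = -4 + 2*v (c(T, v) = 2*v - 4 = -4 + 2*v)
M(V) = (-41 + V)/(-286 + V) (M(V) = (-41 + V)/((V + 0) - 286) = (-41 + V)/(V - 286) = (-41 + V)/(-286 + V))
s(r, G) = 15 - G/2 (s(r, G) = -(G + (-4 + 2*(-13)))/2 = -(G + (-4 - 26))/2 = -(G - 30)/2 = -(-30 + G)/2 = 15 - G/2)
y = 333/2 (y = 15 - ½*(-303) = 15 + 303/2 = 333/2 ≈ 166.50)
M(-596) - y = (-41 - 596)/(-286 - 596) - 1*333/2 = -637/(-882) - 333/2 = -1/882*(-637) - 333/2 = 13/18 - 333/2 = -1492/9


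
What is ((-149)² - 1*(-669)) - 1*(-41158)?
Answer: 64028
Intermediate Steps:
((-149)² - 1*(-669)) - 1*(-41158) = (22201 + 669) + 41158 = 22870 + 41158 = 64028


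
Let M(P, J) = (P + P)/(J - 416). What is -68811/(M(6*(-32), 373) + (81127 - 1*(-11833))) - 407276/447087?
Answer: -2951026256215/1787303604768 ≈ -1.6511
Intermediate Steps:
M(P, J) = 2*P/(-416 + J) (M(P, J) = (2*P)/(-416 + J) = 2*P/(-416 + J))
-68811/(M(6*(-32), 373) + (81127 - 1*(-11833))) - 407276/447087 = -68811/(2*(6*(-32))/(-416 + 373) + (81127 - 1*(-11833))) - 407276/447087 = -68811/(2*(-192)/(-43) + (81127 + 11833)) - 407276*1/447087 = -68811/(2*(-192)*(-1/43) + 92960) - 407276/447087 = -68811/(384/43 + 92960) - 407276/447087 = -68811/3997664/43 - 407276/447087 = -68811*43/3997664 - 407276/447087 = -2958873/3997664 - 407276/447087 = -2951026256215/1787303604768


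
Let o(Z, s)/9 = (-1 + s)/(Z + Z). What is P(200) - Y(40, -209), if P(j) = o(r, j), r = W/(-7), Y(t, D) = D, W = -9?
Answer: 1811/2 ≈ 905.50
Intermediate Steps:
r = 9/7 (r = -9/(-7) = -9*(-⅐) = 9/7 ≈ 1.2857)
o(Z, s) = 9*(-1 + s)/(2*Z) (o(Z, s) = 9*((-1 + s)/(Z + Z)) = 9*((-1 + s)/((2*Z))) = 9*((-1 + s)*(1/(2*Z))) = 9*((-1 + s)/(2*Z)) = 9*(-1 + s)/(2*Z))
P(j) = -7/2 + 7*j/2 (P(j) = 9*(-1 + j)/(2*(9/7)) = (9/2)*(7/9)*(-1 + j) = -7/2 + 7*j/2)
P(200) - Y(40, -209) = (-7/2 + (7/2)*200) - 1*(-209) = (-7/2 + 700) + 209 = 1393/2 + 209 = 1811/2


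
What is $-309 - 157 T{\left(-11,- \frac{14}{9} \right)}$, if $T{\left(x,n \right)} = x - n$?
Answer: $\frac{10564}{9} \approx 1173.8$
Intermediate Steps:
$-309 - 157 T{\left(-11,- \frac{14}{9} \right)} = -309 - 157 \left(-11 - - \frac{14}{9}\right) = -309 - 157 \left(-11 + \frac{14}{9}\right) = -309 - - \frac{13345}{9} = -309 + \frac{13345}{9} = \frac{10564}{9}$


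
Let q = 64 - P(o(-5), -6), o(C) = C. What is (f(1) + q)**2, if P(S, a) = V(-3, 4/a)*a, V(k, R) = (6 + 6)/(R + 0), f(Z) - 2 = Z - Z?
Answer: 1764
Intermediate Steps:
f(Z) = 2 (f(Z) = 2 + (Z - Z) = 2 + 0 = 2)
V(k, R) = 12/R
P(S, a) = 3*a**2 (P(S, a) = (12/((4/a)))*a = (12*(a/4))*a = (3*a)*a = 3*a**2)
q = -44 (q = 64 - 3*(-6)**2 = 64 - 3*36 = 64 - 1*108 = 64 - 108 = -44)
(f(1) + q)**2 = (2 - 44)**2 = (-42)**2 = 1764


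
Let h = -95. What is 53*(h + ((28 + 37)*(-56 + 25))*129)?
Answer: -13781590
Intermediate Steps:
53*(h + ((28 + 37)*(-56 + 25))*129) = 53*(-95 + ((28 + 37)*(-56 + 25))*129) = 53*(-95 + (65*(-31))*129) = 53*(-95 - 2015*129) = 53*(-95 - 259935) = 53*(-260030) = -13781590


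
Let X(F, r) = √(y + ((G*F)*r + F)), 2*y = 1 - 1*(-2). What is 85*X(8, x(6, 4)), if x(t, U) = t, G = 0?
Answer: 85*√38/2 ≈ 261.99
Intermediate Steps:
y = 3/2 (y = (1 - 1*(-2))/2 = (1 + 2)/2 = (½)*3 = 3/2 ≈ 1.5000)
X(F, r) = √(3/2 + F) (X(F, r) = √(3/2 + ((0*F)*r + F)) = √(3/2 + (0*r + F)) = √(3/2 + (0 + F)) = √(3/2 + F))
85*X(8, x(6, 4)) = 85*(√(6 + 4*8)/2) = 85*(√(6 + 32)/2) = 85*(√38/2) = 85*√38/2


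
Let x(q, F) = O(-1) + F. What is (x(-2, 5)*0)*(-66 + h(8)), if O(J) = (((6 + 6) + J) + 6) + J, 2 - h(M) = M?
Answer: 0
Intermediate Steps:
h(M) = 2 - M
O(J) = 18 + 2*J (O(J) = ((12 + J) + 6) + J = (18 + J) + J = 18 + 2*J)
x(q, F) = 16 + F (x(q, F) = (18 + 2*(-1)) + F = (18 - 2) + F = 16 + F)
(x(-2, 5)*0)*(-66 + h(8)) = ((16 + 5)*0)*(-66 + (2 - 1*8)) = (21*0)*(-66 + (2 - 8)) = 0*(-66 - 6) = 0*(-72) = 0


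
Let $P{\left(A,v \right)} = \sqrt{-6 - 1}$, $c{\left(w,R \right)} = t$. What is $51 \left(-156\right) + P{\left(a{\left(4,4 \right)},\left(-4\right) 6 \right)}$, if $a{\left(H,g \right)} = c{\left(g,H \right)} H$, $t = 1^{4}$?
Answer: $-7956 + i \sqrt{7} \approx -7956.0 + 2.6458 i$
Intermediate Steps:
$t = 1$
$c{\left(w,R \right)} = 1$
$a{\left(H,g \right)} = H$ ($a{\left(H,g \right)} = 1 H = H$)
$P{\left(A,v \right)} = i \sqrt{7}$ ($P{\left(A,v \right)} = \sqrt{-7} = i \sqrt{7}$)
$51 \left(-156\right) + P{\left(a{\left(4,4 \right)},\left(-4\right) 6 \right)} = 51 \left(-156\right) + i \sqrt{7} = -7956 + i \sqrt{7}$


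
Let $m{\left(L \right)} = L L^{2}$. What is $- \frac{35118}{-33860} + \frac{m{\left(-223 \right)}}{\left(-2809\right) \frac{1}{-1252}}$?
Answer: $- \frac{235058405052889}{47556370} \approx -4.9427 \cdot 10^{6}$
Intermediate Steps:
$m{\left(L \right)} = L^{3}$
$- \frac{35118}{-33860} + \frac{m{\left(-223 \right)}}{\left(-2809\right) \frac{1}{-1252}} = - \frac{35118}{-33860} + \frac{\left(-223\right)^{3}}{\left(-2809\right) \frac{1}{-1252}} = \left(-35118\right) \left(- \frac{1}{33860}\right) - \frac{11089567}{\left(-2809\right) \left(- \frac{1}{1252}\right)} = \frac{17559}{16930} - \frac{11089567}{\frac{2809}{1252}} = \frac{17559}{16930} - \frac{13884137884}{2809} = - \frac{235058405052889}{47556370}$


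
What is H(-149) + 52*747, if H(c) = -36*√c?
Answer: 38844 - 36*I*√149 ≈ 38844.0 - 439.44*I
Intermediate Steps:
H(-149) + 52*747 = -36*I*√149 + 52*747 = -36*I*√149 + 38844 = 38844 - 36*I*√149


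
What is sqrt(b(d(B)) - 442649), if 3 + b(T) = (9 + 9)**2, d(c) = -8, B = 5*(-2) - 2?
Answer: 2*I*sqrt(110582) ≈ 665.08*I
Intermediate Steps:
B = -12 (B = -10 - 2 = -12)
b(T) = 321 (b(T) = -3 + (9 + 9)**2 = -3 + 18**2 = -3 + 324 = 321)
sqrt(b(d(B)) - 442649) = sqrt(321 - 442649) = sqrt(-442328) = 2*I*sqrt(110582)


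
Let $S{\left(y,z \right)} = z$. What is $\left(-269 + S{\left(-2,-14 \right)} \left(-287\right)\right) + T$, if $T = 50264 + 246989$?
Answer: $301002$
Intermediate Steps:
$T = 297253$
$\left(-269 + S{\left(-2,-14 \right)} \left(-287\right)\right) + T = \left(-269 - -4018\right) + 297253 = \left(-269 + 4018\right) + 297253 = 3749 + 297253 = 301002$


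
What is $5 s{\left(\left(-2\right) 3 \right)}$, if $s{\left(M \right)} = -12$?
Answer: $-60$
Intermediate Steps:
$5 s{\left(\left(-2\right) 3 \right)} = 5 \left(-12\right) = -60$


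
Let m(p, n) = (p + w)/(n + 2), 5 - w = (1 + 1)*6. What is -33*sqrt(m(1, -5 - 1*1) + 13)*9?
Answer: -297*sqrt(58)/2 ≈ -1130.9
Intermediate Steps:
w = -7 (w = 5 - (1 + 1)*6 = 5 - 2*6 = 5 - 1*12 = 5 - 12 = -7)
m(p, n) = (-7 + p)/(2 + n) (m(p, n) = (p - 7)/(n + 2) = (-7 + p)/(2 + n))
-33*sqrt(m(1, -5 - 1*1) + 13)*9 = -33*sqrt((-7 + 1)/(2 + (-5 - 1*1)) + 13)*9 = -33*sqrt(-6/(2 + (-5 - 1)) + 13)*9 = -33*sqrt(-6/(2 - 6) + 13)*9 = -33*sqrt(-6/(-4) + 13)*9 = -33*sqrt(-1/4*(-6) + 13)*9 = -33*sqrt(3/2 + 13)*9 = -33*sqrt(58)/2*9 = -297*sqrt(58)/2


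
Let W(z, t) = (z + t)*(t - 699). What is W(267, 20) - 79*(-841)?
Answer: -128434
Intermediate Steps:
W(z, t) = (-699 + t)*(t + z) (W(z, t) = (t + z)*(-699 + t) = (-699 + t)*(t + z))
W(267, 20) - 79*(-841) = (20² - 699*20 - 699*267 + 20*267) - 79*(-841) = (400 - 13980 - 186633 + 5340) - 1*(-66439) = -194873 + 66439 = -128434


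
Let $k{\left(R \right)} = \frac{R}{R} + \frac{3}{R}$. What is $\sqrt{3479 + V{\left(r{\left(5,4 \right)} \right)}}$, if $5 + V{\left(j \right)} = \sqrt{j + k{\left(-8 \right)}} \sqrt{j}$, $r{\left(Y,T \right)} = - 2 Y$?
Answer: $\frac{\sqrt{13896 - 10 \sqrt{15}}}{2} \approx 58.858$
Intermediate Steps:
$k{\left(R \right)} = 1 + \frac{3}{R}$
$V{\left(j \right)} = -5 + \sqrt{j} \sqrt{\frac{5}{8} + j}$ ($V{\left(j \right)} = -5 + \sqrt{j + \frac{3 - 8}{-8}} \sqrt{j} = -5 + \sqrt{j - - \frac{5}{8}} \sqrt{j} = -5 + \sqrt{j + \frac{5}{8}} \sqrt{j} = -5 + \sqrt{\frac{5}{8} + j} \sqrt{j} = -5 + \sqrt{j} \sqrt{\frac{5}{8} + j}$)
$\sqrt{3479 + V{\left(r{\left(5,4 \right)} \right)}} = \sqrt{3479 + \left(-5 + \frac{\sqrt{2} \sqrt{\left(-2\right) 5} \sqrt{5 + 8 \left(\left(-2\right) 5\right)}}{4}\right)} = \sqrt{3479 + \left(-5 + \frac{\sqrt{2} \sqrt{-10} \sqrt{5 + 8 \left(-10\right)}}{4}\right)} = \sqrt{3479 + \left(-5 + \frac{\sqrt{2} i \sqrt{10} \sqrt{5 - 80}}{4}\right)} = \sqrt{3479 + \left(-5 + \frac{\sqrt{2} i \sqrt{10} \sqrt{-75}}{4}\right)} = \sqrt{3479 + \left(-5 + \frac{\sqrt{2} i \sqrt{10} \cdot 5 i \sqrt{3}}{4}\right)} = \sqrt{3479 - \left(5 + \frac{5 \sqrt{15}}{2}\right)} = \sqrt{3474 - \frac{5 \sqrt{15}}{2}}$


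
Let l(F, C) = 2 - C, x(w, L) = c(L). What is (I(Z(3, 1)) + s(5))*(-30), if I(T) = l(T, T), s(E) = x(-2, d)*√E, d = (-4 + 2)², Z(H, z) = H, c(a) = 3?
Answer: 30 - 90*√5 ≈ -171.25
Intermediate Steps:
d = 4 (d = (-2)² = 4)
x(w, L) = 3
s(E) = 3*√E
I(T) = 2 - T
(I(Z(3, 1)) + s(5))*(-30) = ((2 - 1*3) + 3*√5)*(-30) = ((2 - 3) + 3*√5)*(-30) = (-1 + 3*√5)*(-30) = 30 - 90*√5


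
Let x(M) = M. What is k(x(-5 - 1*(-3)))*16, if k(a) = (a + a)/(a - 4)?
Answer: 32/3 ≈ 10.667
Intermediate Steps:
k(a) = 2*a/(-4 + a) (k(a) = (2*a)/(-4 + a) = 2*a/(-4 + a))
k(x(-5 - 1*(-3)))*16 = (2*(-5 - 1*(-3))/(-4 + (-5 - 1*(-3))))*16 = (2*(-5 + 3)/(-4 + (-5 + 3)))*16 = (2*(-2)/(-4 - 2))*16 = (2*(-2)/(-6))*16 = (2*(-2)*(-⅙))*16 = (⅔)*16 = 32/3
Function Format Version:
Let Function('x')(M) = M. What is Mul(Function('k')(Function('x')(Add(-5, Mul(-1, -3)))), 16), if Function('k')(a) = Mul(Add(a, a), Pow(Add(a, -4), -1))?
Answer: Rational(32, 3) ≈ 10.667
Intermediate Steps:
Function('k')(a) = Mul(2, a, Pow(Add(-4, a), -1)) (Function('k')(a) = Mul(Mul(2, a), Pow(Add(-4, a), -1)) = Mul(2, a, Pow(Add(-4, a), -1)))
Mul(Function('k')(Function('x')(Add(-5, Mul(-1, -3)))), 16) = Mul(Mul(2, Add(-5, Mul(-1, -3)), Pow(Add(-4, Add(-5, Mul(-1, -3))), -1)), 16) = Mul(Mul(2, Add(-5, 3), Pow(Add(-4, Add(-5, 3)), -1)), 16) = Mul(Mul(2, -2, Pow(Add(-4, -2), -1)), 16) = Mul(Mul(2, -2, Pow(-6, -1)), 16) = Mul(Mul(2, -2, Rational(-1, 6)), 16) = Mul(Rational(2, 3), 16) = Rational(32, 3)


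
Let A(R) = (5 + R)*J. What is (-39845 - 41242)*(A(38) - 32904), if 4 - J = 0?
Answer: 2654139684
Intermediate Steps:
J = 4 (J = 4 - 1*0 = 4 + 0 = 4)
A(R) = 20 + 4*R (A(R) = (5 + R)*4 = 20 + 4*R)
(-39845 - 41242)*(A(38) - 32904) = (-39845 - 41242)*((20 + 4*38) - 32904) = -81087*((20 + 152) - 32904) = -81087*(172 - 32904) = -81087*(-32732) = 2654139684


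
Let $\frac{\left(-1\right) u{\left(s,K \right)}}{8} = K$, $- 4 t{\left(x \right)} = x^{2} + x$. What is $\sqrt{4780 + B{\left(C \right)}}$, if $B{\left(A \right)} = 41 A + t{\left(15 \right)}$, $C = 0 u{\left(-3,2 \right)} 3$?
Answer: $4 \sqrt{295} \approx 68.702$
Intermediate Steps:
$t{\left(x \right)} = - \frac{x}{4} - \frac{x^{2}}{4}$ ($t{\left(x \right)} = - \frac{x^{2} + x}{4} = - \frac{x + x^{2}}{4} = - \frac{x}{4} - \frac{x^{2}}{4}$)
$u{\left(s,K \right)} = - 8 K$
$C = 0$ ($C = 0 \left(\left(-8\right) 2\right) 3 = 0 \left(-16\right) 3 = 0 \cdot 3 = 0$)
$B{\left(A \right)} = -60 + 41 A$ ($B{\left(A \right)} = 41 A - \frac{15 \left(1 + 15\right)}{4} = 41 A - \frac{15}{4} \cdot 16 = 41 A - 60 = -60 + 41 A$)
$\sqrt{4780 + B{\left(C \right)}} = \sqrt{4780 + \left(-60 + 41 \cdot 0\right)} = \sqrt{4780 + \left(-60 + 0\right)} = \sqrt{4780 - 60} = \sqrt{4720} = 4 \sqrt{295}$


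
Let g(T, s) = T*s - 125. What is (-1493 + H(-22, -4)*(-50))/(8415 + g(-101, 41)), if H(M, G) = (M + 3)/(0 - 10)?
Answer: -1588/4149 ≈ -0.38274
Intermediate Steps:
H(M, G) = -3/10 - M/10 (H(M, G) = (3 + M)/(-10) = (3 + M)*(-1/10) = -3/10 - M/10)
g(T, s) = -125 + T*s
(-1493 + H(-22, -4)*(-50))/(8415 + g(-101, 41)) = (-1493 + (-3/10 - 1/10*(-22))*(-50))/(8415 + (-125 - 101*41)) = (-1493 + (-3/10 + 11/5)*(-50))/(8415 + (-125 - 4141)) = (-1493 + (19/10)*(-50))/(8415 - 4266) = (-1493 - 95)/4149 = -1588*1/4149 = -1588/4149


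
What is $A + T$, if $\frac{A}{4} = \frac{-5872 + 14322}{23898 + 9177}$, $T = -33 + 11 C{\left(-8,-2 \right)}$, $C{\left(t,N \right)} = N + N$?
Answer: $- \frac{100519}{1323} \approx -75.978$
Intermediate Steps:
$C{\left(t,N \right)} = 2 N$
$T = -77$ ($T = -33 + 11 \cdot 2 \left(-2\right) = -33 + 11 \left(-4\right) = -33 - 44 = -77$)
$A = \frac{1352}{1323}$ ($A = 4 \frac{-5872 + 14322}{23898 + 9177} = 4 \cdot \frac{8450}{33075} = 4 \cdot 8450 \cdot \frac{1}{33075} = 4 \cdot \frac{338}{1323} = \frac{1352}{1323} \approx 1.0219$)
$A + T = \frac{1352}{1323} - 77 = - \frac{100519}{1323}$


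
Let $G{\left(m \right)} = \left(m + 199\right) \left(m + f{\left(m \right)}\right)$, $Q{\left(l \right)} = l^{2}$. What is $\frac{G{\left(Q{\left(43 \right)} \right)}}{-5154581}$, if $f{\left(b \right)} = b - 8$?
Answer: $- \frac{7557120}{5154581} \approx -1.4661$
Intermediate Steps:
$f{\left(b \right)} = -8 + b$
$G{\left(m \right)} = \left(-8 + 2 m\right) \left(199 + m\right)$ ($G{\left(m \right)} = \left(m + 199\right) \left(m + \left(-8 + m\right)\right) = \left(199 + m\right) \left(-8 + 2 m\right) = \left(-8 + 2 m\right) \left(199 + m\right)$)
$\frac{G{\left(Q{\left(43 \right)} \right)}}{-5154581} = \frac{-1592 + 2 \left(43^{2}\right)^{2} + 390 \cdot 43^{2}}{-5154581} = \left(-1592 + 2 \cdot 1849^{2} + 390 \cdot 1849\right) \left(- \frac{1}{5154581}\right) = \left(-1592 + 2 \cdot 3418801 + 721110\right) \left(- \frac{1}{5154581}\right) = \left(-1592 + 6837602 + 721110\right) \left(- \frac{1}{5154581}\right) = 7557120 \left(- \frac{1}{5154581}\right) = - \frac{7557120}{5154581}$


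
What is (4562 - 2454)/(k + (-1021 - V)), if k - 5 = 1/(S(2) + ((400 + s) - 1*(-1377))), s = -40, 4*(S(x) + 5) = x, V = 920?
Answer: -3652110/3354119 ≈ -1.0888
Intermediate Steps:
S(x) = -5 + x/4
k = 17327/3465 (k = 5 + 1/((-5 + (1/4)*2) + ((400 - 40) - 1*(-1377))) = 5 + 1/((-5 + 1/2) + (360 + 1377)) = 5 + 1/(-9/2 + 1737) = 5 + 1/(3465/2) = 5 + 2/3465 = 17327/3465 ≈ 5.0006)
(4562 - 2454)/(k + (-1021 - V)) = (4562 - 2454)/(17327/3465 + (-1021 - 1*920)) = 2108/(17327/3465 + (-1021 - 920)) = 2108/(17327/3465 - 1941) = 2108/(-6708238/3465) = 2108*(-3465/6708238) = -3652110/3354119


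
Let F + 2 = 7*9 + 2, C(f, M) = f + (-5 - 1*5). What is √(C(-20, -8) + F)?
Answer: √33 ≈ 5.7446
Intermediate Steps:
C(f, M) = -10 + f (C(f, M) = f + (-5 - 5) = f - 10 = -10 + f)
F = 63 (F = -2 + (7*9 + 2) = -2 + (63 + 2) = -2 + 65 = 63)
√(C(-20, -8) + F) = √((-10 - 20) + 63) = √(-30 + 63) = √33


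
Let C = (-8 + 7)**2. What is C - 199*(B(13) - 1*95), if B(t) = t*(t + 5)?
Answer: -27660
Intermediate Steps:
C = 1 (C = (-1)**2 = 1)
B(t) = t*(5 + t)
C - 199*(B(13) - 1*95) = 1 - 199*(13*(5 + 13) - 1*95) = 1 - 199*(13*18 - 95) = 1 - 199*(234 - 95) = 1 - 199*139 = 1 - 27661 = -27660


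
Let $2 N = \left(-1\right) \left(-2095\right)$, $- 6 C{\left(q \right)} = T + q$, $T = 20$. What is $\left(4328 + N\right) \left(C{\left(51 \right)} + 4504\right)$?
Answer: $\frac{289771703}{12} \approx 2.4148 \cdot 10^{7}$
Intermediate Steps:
$C{\left(q \right)} = - \frac{10}{3} - \frac{q}{6}$ ($C{\left(q \right)} = - \frac{20 + q}{6} = - \frac{10}{3} - \frac{q}{6}$)
$N = \frac{2095}{2}$ ($N = \frac{\left(-1\right) \left(-2095\right)}{2} = \frac{1}{2} \cdot 2095 = \frac{2095}{2} \approx 1047.5$)
$\left(4328 + N\right) \left(C{\left(51 \right)} + 4504\right) = \left(4328 + \frac{2095}{2}\right) \left(\left(- \frac{10}{3} - \frac{17}{2}\right) + 4504\right) = \frac{10751 \left(\left(- \frac{10}{3} - \frac{17}{2}\right) + 4504\right)}{2} = \frac{10751 \left(- \frac{71}{6} + 4504\right)}{2} = \frac{10751}{2} \cdot \frac{26953}{6} = \frac{289771703}{12}$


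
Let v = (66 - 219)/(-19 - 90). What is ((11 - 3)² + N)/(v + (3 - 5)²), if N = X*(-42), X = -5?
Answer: 29866/589 ≈ 50.706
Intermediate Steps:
v = 153/109 (v = -153/(-109) = -153*(-1/109) = 153/109 ≈ 1.4037)
N = 210 (N = -5*(-42) = 210)
((11 - 3)² + N)/(v + (3 - 5)²) = ((11 - 3)² + 210)/(153/109 + (3 - 5)²) = (8² + 210)/(153/109 + (-2)²) = (64 + 210)/(153/109 + 4) = 274/(589/109) = 274*(109/589) = 29866/589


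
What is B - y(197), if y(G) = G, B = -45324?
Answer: -45521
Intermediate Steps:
B - y(197) = -45324 - 1*197 = -45324 - 197 = -45521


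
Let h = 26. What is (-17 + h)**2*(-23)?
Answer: -1863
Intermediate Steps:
(-17 + h)**2*(-23) = (-17 + 26)**2*(-23) = 9**2*(-23) = 81*(-23) = -1863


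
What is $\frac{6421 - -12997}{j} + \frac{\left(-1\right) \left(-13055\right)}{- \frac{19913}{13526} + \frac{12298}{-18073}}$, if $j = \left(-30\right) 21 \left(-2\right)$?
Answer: $- \frac{3720688159993}{615074490} \approx -6049.2$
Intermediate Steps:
$j = 1260$ ($j = \left(-630\right) \left(-2\right) = 1260$)
$\frac{6421 - -12997}{j} + \frac{\left(-1\right) \left(-13055\right)}{- \frac{19913}{13526} + \frac{12298}{-18073}} = \frac{6421 - -12997}{1260} + \frac{\left(-1\right) \left(-13055\right)}{- \frac{19913}{13526} + \frac{12298}{-18073}} = \left(6421 + 12997\right) \frac{1}{1260} + \frac{13055}{\left(-19913\right) \frac{1}{13526} + 12298 \left(- \frac{1}{18073}\right)} = 19418 \cdot \frac{1}{1260} + \frac{13055}{- \frac{19913}{13526} - \frac{1118}{1643}} = \frac{1387}{90} + \frac{13055}{- \frac{47839127}{22223218}} = \frac{1387}{90} + 13055 \left(- \frac{22223218}{47839127}\right) = \frac{1387}{90} - \frac{41446301570}{6834161} = - \frac{3720688159993}{615074490}$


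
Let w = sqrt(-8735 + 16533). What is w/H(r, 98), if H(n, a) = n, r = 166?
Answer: sqrt(7798)/166 ≈ 0.53197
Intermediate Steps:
w = sqrt(7798) ≈ 88.306
w/H(r, 98) = sqrt(7798)/166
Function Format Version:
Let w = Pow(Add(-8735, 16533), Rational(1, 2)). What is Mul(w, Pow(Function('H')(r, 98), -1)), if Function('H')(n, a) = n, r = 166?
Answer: Mul(Rational(1, 166), Pow(7798, Rational(1, 2))) ≈ 0.53197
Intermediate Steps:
w = Pow(7798, Rational(1, 2)) ≈ 88.306
Mul(w, Pow(Function('H')(r, 98), -1)) = Mul(Pow(7798, Rational(1, 2)), Pow(166, -1)) = Mul(Pow(7798, Rational(1, 2)), Rational(1, 166)) = Mul(Rational(1, 166), Pow(7798, Rational(1, 2)))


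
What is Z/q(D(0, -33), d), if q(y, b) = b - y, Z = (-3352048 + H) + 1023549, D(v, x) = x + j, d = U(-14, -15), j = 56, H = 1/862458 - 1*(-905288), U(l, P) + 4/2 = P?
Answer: 1227459712637/34498320 ≈ 35580.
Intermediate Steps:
U(l, P) = -2 + P
H = 780772877905/862458 (H = 1/862458 + 905288 = 780772877905/862458 ≈ 9.0529e+5)
d = -17 (d = -2 - 15 = -17)
D(v, x) = 56 + x (D(v, x) = x + 56 = 56 + x)
Z = -1227459712637/862458 (Z = (-3352048 + 780772877905/862458) + 1023549 = -2110227736079/862458 + 1023549 = -1227459712637/862458 ≈ -1.4232e+6)
Z/q(D(0, -33), d) = -1227459712637/(862458*(-17 - (56 - 33))) = -1227459712637/(862458*(-17 - 1*23)) = -1227459712637/(862458*(-17 - 23)) = -1227459712637/862458/(-40) = -1227459712637/862458*(-1/40) = 1227459712637/34498320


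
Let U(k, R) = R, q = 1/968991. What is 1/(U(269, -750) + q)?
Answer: -968991/726743249 ≈ -0.0013333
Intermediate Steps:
q = 1/968991 ≈ 1.0320e-6
1/(U(269, -750) + q) = 1/(-750 + 1/968991) = 1/(-726743249/968991) = -968991/726743249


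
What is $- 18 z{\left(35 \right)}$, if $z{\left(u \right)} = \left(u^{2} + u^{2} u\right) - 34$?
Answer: $-793188$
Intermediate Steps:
$z{\left(u \right)} = -34 + u^{2} + u^{3}$ ($z{\left(u \right)} = \left(u^{2} + u^{3}\right) - 34 = -34 + u^{2} + u^{3}$)
$- 18 z{\left(35 \right)} = - 18 \left(-34 + 35^{2} + 35^{3}\right) = - 18 \left(-34 + 1225 + 42875\right) = \left(-18\right) 44066 = -793188$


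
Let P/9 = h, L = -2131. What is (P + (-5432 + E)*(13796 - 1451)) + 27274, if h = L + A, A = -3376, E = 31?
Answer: -66697634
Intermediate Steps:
h = -5507 (h = -2131 - 3376 = -5507)
P = -49563 (P = 9*(-5507) = -49563)
(P + (-5432 + E)*(13796 - 1451)) + 27274 = (-49563 + (-5432 + 31)*(13796 - 1451)) + 27274 = (-49563 - 5401*12345) + 27274 = (-49563 - 66675345) + 27274 = -66724908 + 27274 = -66697634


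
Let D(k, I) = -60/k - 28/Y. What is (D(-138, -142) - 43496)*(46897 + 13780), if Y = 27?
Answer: -1638970111030/621 ≈ -2.6392e+9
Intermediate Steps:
D(k, I) = -28/27 - 60/k (D(k, I) = -60/k - 28/27 = -28/27 - 60/k)
(D(-138, -142) - 43496)*(46897 + 13780) = ((-28/27 - 60/(-138)) - 43496)*(46897 + 13780) = ((-28/27 - 60*(-1/138)) - 43496)*60677 = ((-28/27 + 10/23) - 43496)*60677 = (-374/621 - 43496)*60677 = -27011390/621*60677 = -1638970111030/621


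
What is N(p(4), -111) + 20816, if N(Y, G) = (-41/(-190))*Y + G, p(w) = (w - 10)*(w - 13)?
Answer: 1968082/95 ≈ 20717.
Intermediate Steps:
p(w) = (-13 + w)*(-10 + w) (p(w) = (-10 + w)*(-13 + w) = (-13 + w)*(-10 + w))
N(Y, G) = G + 41*Y/190 (N(Y, G) = (-41*(-1/190))*Y + G = 41*Y/190 + G = G + 41*Y/190)
N(p(4), -111) + 20816 = (-111 + 41*(130 + 4² - 23*4)/190) + 20816 = (-111 + 41*(130 + 16 - 92)/190) + 20816 = (-111 + (41/190)*54) + 20816 = (-111 + 1107/95) + 20816 = -9438/95 + 20816 = 1968082/95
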